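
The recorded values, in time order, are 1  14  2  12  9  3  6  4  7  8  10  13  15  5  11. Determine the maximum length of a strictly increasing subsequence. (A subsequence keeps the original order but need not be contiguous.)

9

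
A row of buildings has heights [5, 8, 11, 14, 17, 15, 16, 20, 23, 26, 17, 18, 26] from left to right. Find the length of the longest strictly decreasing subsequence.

2

Negate each value so 'decreasing' becomes 'increasing', then run patience tails on the negated sequence:
-5 → extends → [-5]
-8 → replaces -5 → [-8]
-11 → replaces -8 → [-11]
-14 → replaces -11 → [-14]
-17 → replaces -14 → [-17]
-15 → extends → [-17, -15]
-16 → replaces -15 → [-17, -16]
-20 → replaces -17 → [-20, -16]
-23 → replaces -20 → [-23, -16]
-26 → replaces -23 → [-26, -16]
-17 → replaces -16 → [-26, -17]
-18 → replaces -17 → [-26, -18]
-26 → already a tail → [-26, -18]
Two tails, so the longest strictly decreasing subsequence of the original has length 2.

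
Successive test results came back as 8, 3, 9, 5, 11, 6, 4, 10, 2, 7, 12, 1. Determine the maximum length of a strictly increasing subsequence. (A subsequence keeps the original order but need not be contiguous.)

5

Let dp[i] be the length of the longest such subsequence ending at index i:
i:      1  2  3  4  5  6  7  8  9 10 11 12
a[i]:   8  3  9  5 11  6  4 10  2  7 12  1
dp:     1  1  2  2  3  3  2  4  1  4  5  1
Maximum dp value is 5.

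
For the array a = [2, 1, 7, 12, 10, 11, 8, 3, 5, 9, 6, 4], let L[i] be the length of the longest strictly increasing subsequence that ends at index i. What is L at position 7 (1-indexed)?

3

dp[i] = 1 + max{dp[j] : j<i, a[j]<a[i]} (or 1 if no such j):
i:      1  2  3  4  5  6  7  8  9 10 11 12
a[i]:   2  1  7 12 10 11  8  3  5  9  6  4
dp:     1  1  2  3  3  4  3  2  3  4  4  3
At index 7 the value is 3.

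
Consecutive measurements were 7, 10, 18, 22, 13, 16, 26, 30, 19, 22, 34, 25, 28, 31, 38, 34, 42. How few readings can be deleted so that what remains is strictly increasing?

6

Fewest deletions = n − (longest strictly increasing subsequence).
i:      1  2  3  4  5  6  7  8  9 10 11 12 13 14 15 16 17
a[i]:   7 10 18 22 13 16 26 30 19 22 34 25 28 31 38 34 42
dp:     1  2  3  4  3  4  5  6  5  6  7  7  8  9 10 10 11
max dp = 11, so deletions = 17 − 11 = 6.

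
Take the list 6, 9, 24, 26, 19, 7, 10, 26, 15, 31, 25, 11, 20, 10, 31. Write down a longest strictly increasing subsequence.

Patience tails give the LIS length; then backtrack through the dp parents:
6 → extends → [6]
9 → extends → [6, 9]
24 → extends → [6, 9, 24]
26 → extends → [6, 9, 24, 26]
19 → replaces 24 → [6, 9, 19, 26]
7 → replaces 9 → [6, 7, 19, 26]
10 → replaces 19 → [6, 7, 10, 26]
26 → already a tail → [6, 7, 10, 26]
15 → replaces 26 → [6, 7, 10, 15]
31 → extends → [6, 7, 10, 15, 31]
25 → replaces 31 → [6, 7, 10, 15, 25]
11 → replaces 15 → [6, 7, 10, 11, 25]
20 → replaces 25 → [6, 7, 10, 11, 20]
10 → already a tail → [6, 7, 10, 11, 20]
31 → extends → [6, 7, 10, 11, 20, 31]
Length 6; one witness is 6, 9, 10, 15, 25, 31.

6, 9, 10, 15, 25, 31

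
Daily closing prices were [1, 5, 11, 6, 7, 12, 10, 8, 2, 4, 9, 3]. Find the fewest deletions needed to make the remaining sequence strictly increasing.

6

Fewest deletions = n − (longest strictly increasing subsequence).
Patience tails:
1 → extends → [1]
5 → extends → [1, 5]
11 → extends → [1, 5, 11]
6 → replaces 11 → [1, 5, 6]
7 → extends → [1, 5, 6, 7]
12 → extends → [1, 5, 6, 7, 12]
10 → replaces 12 → [1, 5, 6, 7, 10]
8 → replaces 10 → [1, 5, 6, 7, 8]
2 → replaces 5 → [1, 2, 6, 7, 8]
4 → replaces 6 → [1, 2, 4, 7, 8]
9 → extends → [1, 2, 4, 7, 8, 9]
3 → replaces 4 → [1, 2, 3, 7, 8, 9]
Longest strictly increasing subsequence has length 6, so deletions = 12 − 6 = 6.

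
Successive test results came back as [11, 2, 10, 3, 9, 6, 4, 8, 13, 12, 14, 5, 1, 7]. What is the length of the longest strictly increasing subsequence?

Track the smallest tail for each achievable length (strict):
11 → extends → [11]
2 → replaces 11 → [2]
10 → extends → [2, 10]
3 → replaces 10 → [2, 3]
9 → extends → [2, 3, 9]
6 → replaces 9 → [2, 3, 6]
4 → replaces 6 → [2, 3, 4]
8 → extends → [2, 3, 4, 8]
13 → extends → [2, 3, 4, 8, 13]
12 → replaces 13 → [2, 3, 4, 8, 12]
14 → extends → [2, 3, 4, 8, 12, 14]
5 → replaces 8 → [2, 3, 4, 5, 12, 14]
1 → replaces 2 → [1, 3, 4, 5, 12, 14]
7 → replaces 12 → [1, 3, 4, 5, 7, 14]
Six tails, so the longest strictly increasing subsequence has length 6 (e.g. 2, 3, 6, 8, 13, 14).

6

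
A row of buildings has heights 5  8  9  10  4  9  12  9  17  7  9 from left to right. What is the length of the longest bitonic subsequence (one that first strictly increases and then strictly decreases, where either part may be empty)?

7

inc[i] = longest strictly increasing subsequence ending at i; dec[i] = longest strictly decreasing subsequence starting at i:
i:      1  2  3  4  5  6  7  8  9 10 11
a[i]:   5  8  9 10  4  9 12  9 17  7  9
inc:    1  2  3  4  1  3  5  3  6  2  3
dec:    2  2  2  3  1  2  3  2  2  1  1
Best peak at i=7 (value 12): inc=5, dec=3, length 5+3−1 = 7.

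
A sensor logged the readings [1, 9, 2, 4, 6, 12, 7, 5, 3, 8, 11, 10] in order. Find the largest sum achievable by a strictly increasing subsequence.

Let S[i] be the best sum of a strictly increasing subsequence ending at i:
i:      1  2  3  4  5  6  7  8  9 10 11 12
a[i]:   1  9  2  4  6 12  7  5  3  8 11 10
S:      1 10  3  7 13 25 20 12  6 28 39 38
Maximum is 39 (e.g. 1 + 2 + 4 + 6 + 7 + 8 + 11).

39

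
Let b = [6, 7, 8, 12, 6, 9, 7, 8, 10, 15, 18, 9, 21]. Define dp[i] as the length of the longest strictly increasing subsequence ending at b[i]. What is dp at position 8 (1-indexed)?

dp[i] = 1 + max{dp[j] : j<i, b[j]<b[i]} (or 1 if no such j):
i:      1  2  3  4  5  6  7  8  9 10 11 12 13
b[i]:   6  7  8 12  6  9  7  8 10 15 18  9 21
dp:     1  2  3  4  1  4  2  3  5  6  7  4  8
At index 8 the value is 3.

3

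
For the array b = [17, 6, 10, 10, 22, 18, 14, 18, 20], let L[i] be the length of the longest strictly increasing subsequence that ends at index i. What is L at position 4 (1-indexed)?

dp[i] = 1 + max{dp[j] : j<i, b[j]<b[i]} (or 1 if no such j):
i:      1  2  3  4  5  6  7  8  9
b[i]:  17  6 10 10 22 18 14 18 20
dp:     1  1  2  2  3  3  3  4  5
At index 4 the value is 2.

2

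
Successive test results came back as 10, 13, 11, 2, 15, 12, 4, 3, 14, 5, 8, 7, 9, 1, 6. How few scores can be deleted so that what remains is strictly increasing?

10

Fewest deletions = n − (longest strictly increasing subsequence).
i:      1  2  3  4  5  6  7  8  9 10 11 12 13 14 15
a[i]:  10 13 11  2 15 12  4  3 14  5  8  7  9  1  6
dp:     1  2  2  1  3  3  2  2  4  3  4  4  5  1  4
max dp = 5, so deletions = 15 − 5 = 10.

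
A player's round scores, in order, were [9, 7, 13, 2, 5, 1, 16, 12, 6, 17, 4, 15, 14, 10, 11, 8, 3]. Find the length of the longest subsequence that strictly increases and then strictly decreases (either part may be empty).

inc[i] = longest strictly increasing subsequence ending at i; dec[i] = longest strictly decreasing subsequence starting at i:
i:      1  2  3  4  5  6  7  8  9 10 11 12 13 14 15 16 17
a[i]:   9  7 13  2  5  1 16 12  6 17  4 15 14 10 11  8  3
inc:    1  1  2  1  2  1  3  3  3  4  2  4  4  4  5  4  2
dec:    5  4  5  2  3  1  6  4  3  6  2  5  4  3  3  2  1
Best peak at i=10 (value 17): inc=4, dec=6, length 4+6−1 = 9.

9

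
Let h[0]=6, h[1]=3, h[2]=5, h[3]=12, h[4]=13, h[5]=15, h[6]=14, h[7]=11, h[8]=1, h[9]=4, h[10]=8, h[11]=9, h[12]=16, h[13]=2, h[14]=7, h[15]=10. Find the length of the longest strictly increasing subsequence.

6

Let dp[i] be the length of the longest such subsequence ending at index i:
i:      0  1  2  3  4  5  6  7  8  9 10 11 12 13 14 15
h[i]:   6  3  5 12 13 15 14 11  1  4  8  9 16  2  7 10
dp:     1  1  2  3  4  5  5  3  1  2  3  4  6  2  3  5
Maximum dp value is 6.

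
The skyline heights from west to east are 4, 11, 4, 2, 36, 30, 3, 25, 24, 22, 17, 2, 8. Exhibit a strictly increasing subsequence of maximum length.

Patience tails give the LIS length; then backtrack through the dp parents:
4 → extends → [4]
11 → extends → [4, 11]
4 → already a tail → [4, 11]
2 → replaces 4 → [2, 11]
36 → extends → [2, 11, 36]
30 → replaces 36 → [2, 11, 30]
3 → replaces 11 → [2, 3, 30]
25 → replaces 30 → [2, 3, 25]
24 → replaces 25 → [2, 3, 24]
22 → replaces 24 → [2, 3, 22]
17 → replaces 22 → [2, 3, 17]
2 → already a tail → [2, 3, 17]
8 → replaces 17 → [2, 3, 8]
Length 3; one witness is 4, 11, 36.

4, 11, 36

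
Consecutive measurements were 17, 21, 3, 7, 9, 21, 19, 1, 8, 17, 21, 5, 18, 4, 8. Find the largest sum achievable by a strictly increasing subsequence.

59

Let S[i] be the best sum of a strictly increasing subsequence ending at i:
i:      1  2  3  4  5  6  7  8  9 10 11 12 13 14 15
a[i]:  17 21  3  7  9 21 19  1  8 17 21  5 18  4  8
S:     17 38  3 10 19 40 38  1 18 36 59  8 54  7 18
Maximum is 59 (e.g. 3 + 7 + 9 + 19 + 21).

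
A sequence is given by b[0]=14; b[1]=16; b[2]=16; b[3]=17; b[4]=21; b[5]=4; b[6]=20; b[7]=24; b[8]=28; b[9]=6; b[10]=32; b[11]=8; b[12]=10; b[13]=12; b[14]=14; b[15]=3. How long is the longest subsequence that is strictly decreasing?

4

Negate each value so 'decreasing' becomes 'increasing', then run patience tails on the negated sequence:
-14 → extends → [-14]
-16 → replaces -14 → [-16]
-16 → already a tail → [-16]
-17 → replaces -16 → [-17]
-21 → replaces -17 → [-21]
-4 → extends → [-21, -4]
-20 → replaces -4 → [-21, -20]
-24 → replaces -21 → [-24, -20]
-28 → replaces -24 → [-28, -20]
-6 → extends → [-28, -20, -6]
-32 → replaces -28 → [-32, -20, -6]
-8 → replaces -6 → [-32, -20, -8]
-10 → replaces -8 → [-32, -20, -10]
-12 → replaces -10 → [-32, -20, -12]
-14 → replaces -12 → [-32, -20, -14]
-3 → extends → [-32, -20, -14, -3]
Four tails, so the longest strictly decreasing subsequence of the original has length 4.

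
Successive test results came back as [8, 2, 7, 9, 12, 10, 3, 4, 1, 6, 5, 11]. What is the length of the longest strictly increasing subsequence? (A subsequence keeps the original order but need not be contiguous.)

Let dp[i] be the length of the longest such subsequence ending at index i:
i:      1  2  3  4  5  6  7  8  9 10 11 12
a[i]:   8  2  7  9 12 10  3  4  1  6  5 11
dp:     1  1  2  3  4  4  2  3  1  4  4  5
Maximum dp value is 5.

5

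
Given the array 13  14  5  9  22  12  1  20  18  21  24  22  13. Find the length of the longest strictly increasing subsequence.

6

Track the smallest tail for each achievable length (strict):
13 → extends → [13]
14 → extends → [13, 14]
5 → replaces 13 → [5, 14]
9 → replaces 14 → [5, 9]
22 → extends → [5, 9, 22]
12 → replaces 22 → [5, 9, 12]
1 → replaces 5 → [1, 9, 12]
20 → extends → [1, 9, 12, 20]
18 → replaces 20 → [1, 9, 12, 18]
21 → extends → [1, 9, 12, 18, 21]
24 → extends → [1, 9, 12, 18, 21, 24]
22 → replaces 24 → [1, 9, 12, 18, 21, 22]
13 → replaces 18 → [1, 9, 12, 13, 21, 22]
Six tails, so the longest strictly increasing subsequence has length 6 (e.g. 5, 9, 12, 20, 21, 24).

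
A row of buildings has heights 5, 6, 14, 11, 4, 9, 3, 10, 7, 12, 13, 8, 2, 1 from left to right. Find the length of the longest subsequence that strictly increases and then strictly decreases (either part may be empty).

inc[i] = longest strictly increasing subsequence ending at i; dec[i] = longest strictly decreasing subsequence starting at i:
i:      1  2  3  4  5  6  7  8  9 10 11 12 13 14
a[i]:   5  6 14 11  4  9  3 10  7 12 13  8  2  1
inc:    1  2  3  3  1  3  1  4  3  5  6  4  1  1
dec:    5  5  6  5  4  4  3  4  3  4  4  3  2  1
Best peak at i=11 (value 13): inc=6, dec=4, length 6+4−1 = 9.

9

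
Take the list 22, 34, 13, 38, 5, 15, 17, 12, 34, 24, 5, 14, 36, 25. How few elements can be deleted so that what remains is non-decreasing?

Fewest deletions = n − (longest non-decreasing subsequence).
Patience tails:
22 → extends → [22]
34 → extends → [22, 34]
13 → replaces 22 → [13, 34]
38 → extends → [13, 34, 38]
5 → replaces 13 → [5, 34, 38]
15 → replaces 34 → [5, 15, 38]
17 → replaces 38 → [5, 15, 17]
12 → replaces 15 → [5, 12, 17]
34 → extends → [5, 12, 17, 34]
24 → replaces 34 → [5, 12, 17, 24]
5 → replaces 12 → [5, 5, 17, 24]
14 → replaces 17 → [5, 5, 14, 24]
36 → extends → [5, 5, 14, 24, 36]
25 → replaces 36 → [5, 5, 14, 24, 25]
Longest non-decreasing subsequence has length 5, so deletions = 14 − 5 = 9.

9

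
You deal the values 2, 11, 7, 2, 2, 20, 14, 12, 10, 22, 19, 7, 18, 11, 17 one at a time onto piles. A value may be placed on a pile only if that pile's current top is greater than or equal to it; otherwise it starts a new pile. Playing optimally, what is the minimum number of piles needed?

5

Place each on the leftmost legal pile:
2 → new pile 1 (tops now [2])
11 → new pile 2 (tops now [2, 11])
7 → pile 2 (tops now [2, 7])
2 → pile 1 (tops now [2, 7])
2 → pile 1 (tops now [2, 7])
20 → new pile 3 (tops now [2, 7, 20])
14 → pile 3 (tops now [2, 7, 14])
12 → pile 3 (tops now [2, 7, 12])
10 → pile 3 (tops now [2, 7, 10])
22 → new pile 4 (tops now [2, 7, 10, 22])
19 → pile 4 (tops now [2, 7, 10, 19])
7 → pile 2 (tops now [2, 7, 10, 19])
18 → pile 4 (tops now [2, 7, 10, 18])
11 → pile 4 (tops now [2, 7, 10, 11])
17 → new pile 5 (tops now [2, 7, 10, 11, 17])
Five piles.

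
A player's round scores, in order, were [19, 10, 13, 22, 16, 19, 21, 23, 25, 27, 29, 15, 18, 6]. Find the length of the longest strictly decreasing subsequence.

Let dp[i] be the longest strictly decreasing subsequence ending at i:
i:      1  2  3  4  5  6  7  8  9 10 11 12 13 14
a[i]:  19 10 13 22 16 19 21 23 25 27 29 15 18  6
dp:     1  2  2  1  2  2  2  1  1  1  1  3  3  4
Maximum is 4.

4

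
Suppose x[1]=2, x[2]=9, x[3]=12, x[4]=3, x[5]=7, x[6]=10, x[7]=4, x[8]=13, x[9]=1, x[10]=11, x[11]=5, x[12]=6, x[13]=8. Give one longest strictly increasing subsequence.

2, 3, 4, 5, 6, 8

Patience tails give the LIS length; then backtrack through the dp parents:
2 → extends → [2]
9 → extends → [2, 9]
12 → extends → [2, 9, 12]
3 → replaces 9 → [2, 3, 12]
7 → replaces 12 → [2, 3, 7]
10 → extends → [2, 3, 7, 10]
4 → replaces 7 → [2, 3, 4, 10]
13 → extends → [2, 3, 4, 10, 13]
1 → replaces 2 → [1, 3, 4, 10, 13]
11 → replaces 13 → [1, 3, 4, 10, 11]
5 → replaces 10 → [1, 3, 4, 5, 11]
6 → replaces 11 → [1, 3, 4, 5, 6]
8 → extends → [1, 3, 4, 5, 6, 8]
Length 6; one witness is 2, 3, 4, 5, 6, 8.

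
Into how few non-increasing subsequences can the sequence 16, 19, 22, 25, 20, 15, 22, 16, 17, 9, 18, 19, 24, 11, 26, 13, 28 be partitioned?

Place each on the leftmost legal pile:
16 → new pile 1 (tops now [16])
19 → new pile 2 (tops now [16, 19])
22 → new pile 3 (tops now [16, 19, 22])
25 → new pile 4 (tops now [16, 19, 22, 25])
20 → pile 3 (tops now [16, 19, 20, 25])
15 → pile 1 (tops now [15, 19, 20, 25])
22 → pile 4 (tops now [15, 19, 20, 22])
16 → pile 2 (tops now [15, 16, 20, 22])
17 → pile 3 (tops now [15, 16, 17, 22])
9 → pile 1 (tops now [9, 16, 17, 22])
18 → pile 4 (tops now [9, 16, 17, 18])
19 → new pile 5 (tops now [9, 16, 17, 18, 19])
24 → new pile 6 (tops now [9, 16, 17, 18, 19, 24])
11 → pile 2 (tops now [9, 11, 17, 18, 19, 24])
26 → new pile 7 (tops now [9, 11, 17, 18, 19, 24, 26])
13 → pile 3 (tops now [9, 11, 13, 18, 19, 24, 26])
28 → new pile 8 (tops now [9, 11, 13, 18, 19, 24, 26, 28])
Eight piles.

8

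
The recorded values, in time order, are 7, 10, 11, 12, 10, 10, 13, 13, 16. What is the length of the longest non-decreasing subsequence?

7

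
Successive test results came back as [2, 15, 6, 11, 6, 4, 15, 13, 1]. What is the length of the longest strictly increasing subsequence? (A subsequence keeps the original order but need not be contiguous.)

4

Track the smallest tail for each achievable length (strict):
2 → extends → [2]
15 → extends → [2, 15]
6 → replaces 15 → [2, 6]
11 → extends → [2, 6, 11]
6 → already a tail → [2, 6, 11]
4 → replaces 6 → [2, 4, 11]
15 → extends → [2, 4, 11, 15]
13 → replaces 15 → [2, 4, 11, 13]
1 → replaces 2 → [1, 4, 11, 13]
Four tails, so the longest strictly increasing subsequence has length 4 (e.g. 2, 6, 11, 15).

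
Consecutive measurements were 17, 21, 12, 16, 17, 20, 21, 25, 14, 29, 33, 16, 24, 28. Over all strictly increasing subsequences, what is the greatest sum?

Let S[i] be the best sum of a strictly increasing subsequence ending at i:
i:       1   2   3   4   5   6   7   8   9  10  11  12  13  14
a[i]:   17  21  12  16  17  20  21  25  14  29  33  16  24  28
S:      17  38  12  28  45  65  86 111  26 140 173  42 110 139
Maximum is 173 (e.g. 12 + 16 + 17 + 20 + 21 + 25 + 29 + 33).

173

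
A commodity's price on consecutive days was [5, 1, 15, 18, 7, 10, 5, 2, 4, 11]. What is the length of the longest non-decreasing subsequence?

4

Let dp[i] be the length of the longest such subsequence ending at index i:
i:      1  2  3  4  5  6  7  8  9 10
a[i]:   5  1 15 18  7 10  5  2  4 11
dp:     1  1  2  3  2  3  2  2  3  4
Maximum dp value is 4.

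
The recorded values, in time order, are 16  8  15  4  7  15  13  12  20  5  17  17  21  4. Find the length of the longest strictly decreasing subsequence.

6

Negate each value so 'decreasing' becomes 'increasing', then run patience tails on the negated sequence:
-16 → extends → [-16]
-8 → extends → [-16, -8]
-15 → replaces -8 → [-16, -15]
-4 → extends → [-16, -15, -4]
-7 → replaces -4 → [-16, -15, -7]
-15 → already a tail → [-16, -15, -7]
-13 → replaces -7 → [-16, -15, -13]
-12 → extends → [-16, -15, -13, -12]
-20 → replaces -16 → [-20, -15, -13, -12]
-5 → extends → [-20, -15, -13, -12, -5]
-17 → replaces -15 → [-20, -17, -13, -12, -5]
-17 → already a tail → [-20, -17, -13, -12, -5]
-21 → replaces -20 → [-21, -17, -13, -12, -5]
-4 → extends → [-21, -17, -13, -12, -5, -4]
Six tails, so the longest strictly decreasing subsequence of the original has length 6.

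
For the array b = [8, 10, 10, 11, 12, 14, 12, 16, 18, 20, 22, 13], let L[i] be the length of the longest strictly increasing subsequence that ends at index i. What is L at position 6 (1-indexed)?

dp[i] = 1 + max{dp[j] : j<i, b[j]<b[i]} (or 1 if no such j):
i:      1  2  3  4  5  6  7  8  9 10 11 12
b[i]:   8 10 10 11 12 14 12 16 18 20 22 13
dp:     1  2  2  3  4  5  4  6  7  8  9  5
At index 6 the value is 5.

5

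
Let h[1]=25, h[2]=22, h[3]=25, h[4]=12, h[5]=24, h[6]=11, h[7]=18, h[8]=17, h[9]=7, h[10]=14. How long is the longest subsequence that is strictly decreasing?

Let dp[i] be the longest strictly decreasing subsequence ending at i:
i:      1  2  3  4  5  6  7  8  9 10
h[i]:  25 22 25 12 24 11 18 17  7 14
dp:     1  2  1  3  2  4  3  4  5  5
Maximum is 5.

5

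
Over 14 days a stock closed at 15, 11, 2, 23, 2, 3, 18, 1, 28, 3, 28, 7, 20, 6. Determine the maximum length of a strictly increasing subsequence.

Track the smallest tail for each achievable length (strict):
15 → extends → [15]
11 → replaces 15 → [11]
2 → replaces 11 → [2]
23 → extends → [2, 23]
2 → already a tail → [2, 23]
3 → replaces 23 → [2, 3]
18 → extends → [2, 3, 18]
1 → replaces 2 → [1, 3, 18]
28 → extends → [1, 3, 18, 28]
3 → already a tail → [1, 3, 18, 28]
28 → already a tail → [1, 3, 18, 28]
7 → replaces 18 → [1, 3, 7, 28]
20 → replaces 28 → [1, 3, 7, 20]
6 → replaces 7 → [1, 3, 6, 20]
Four tails, so the longest strictly increasing subsequence has length 4 (e.g. 2, 3, 18, 28).

4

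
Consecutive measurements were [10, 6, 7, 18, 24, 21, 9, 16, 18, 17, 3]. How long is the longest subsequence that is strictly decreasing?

Negate each value so 'decreasing' becomes 'increasing', then run patience tails on the negated sequence:
-10 → extends → [-10]
-6 → extends → [-10, -6]
-7 → replaces -6 → [-10, -7]
-18 → replaces -10 → [-18, -7]
-24 → replaces -18 → [-24, -7]
-21 → replaces -7 → [-24, -21]
-9 → extends → [-24, -21, -9]
-16 → replaces -9 → [-24, -21, -16]
-18 → replaces -16 → [-24, -21, -18]
-17 → extends → [-24, -21, -18, -17]
-3 → extends → [-24, -21, -18, -17, -3]
Five tails, so the longest strictly decreasing subsequence of the original has length 5.

5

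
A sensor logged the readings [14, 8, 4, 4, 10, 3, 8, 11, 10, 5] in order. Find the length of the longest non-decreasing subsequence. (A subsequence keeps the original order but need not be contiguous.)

Let dp[i] be the length of the longest such subsequence ending at index i:
i:      1  2  3  4  5  6  7  8  9 10
a[i]:  14  8  4  4 10  3  8 11 10  5
dp:     1  1  1  2  3  1  3  4  4  3
Maximum dp value is 4.

4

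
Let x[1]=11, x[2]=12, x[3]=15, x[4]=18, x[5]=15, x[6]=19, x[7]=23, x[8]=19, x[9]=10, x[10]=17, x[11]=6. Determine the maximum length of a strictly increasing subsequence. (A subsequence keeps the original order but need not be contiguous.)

6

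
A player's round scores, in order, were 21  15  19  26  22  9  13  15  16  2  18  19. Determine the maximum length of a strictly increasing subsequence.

6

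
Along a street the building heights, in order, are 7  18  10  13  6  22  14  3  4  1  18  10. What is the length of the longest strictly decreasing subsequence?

Let dp[i] be the longest strictly decreasing subsequence ending at i:
i:      1  2  3  4  5  6  7  8  9 10 11 12
a[i]:   7 18 10 13  6 22 14  3  4  1 18 10
dp:     1  1  2  2  3  1  2  4  4  5  2  3
Maximum is 5.

5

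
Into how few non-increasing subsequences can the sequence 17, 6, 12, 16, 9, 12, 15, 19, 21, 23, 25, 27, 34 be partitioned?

10

Place each on the leftmost legal pile:
17 → new pile 1 (tops now [17])
6 → pile 1 (tops now [6])
12 → new pile 2 (tops now [6, 12])
16 → new pile 3 (tops now [6, 12, 16])
9 → pile 2 (tops now [6, 9, 16])
12 → pile 3 (tops now [6, 9, 12])
15 → new pile 4 (tops now [6, 9, 12, 15])
19 → new pile 5 (tops now [6, 9, 12, 15, 19])
21 → new pile 6 (tops now [6, 9, 12, 15, 19, 21])
23 → new pile 7 (tops now [6, 9, 12, 15, 19, 21, 23])
25 → new pile 8 (tops now [6, 9, 12, 15, 19, 21, 23, 25])
27 → new pile 9 (tops now [6, 9, 12, 15, 19, 21, 23, 25, 27])
34 → new pile 10 (tops now [6, 9, 12, 15, 19, 21, 23, 25, 27, 34])
Ten piles.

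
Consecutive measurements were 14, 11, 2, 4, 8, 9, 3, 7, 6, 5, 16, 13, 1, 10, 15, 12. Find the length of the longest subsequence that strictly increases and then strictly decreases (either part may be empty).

8

inc[i] = longest strictly increasing subsequence ending at i; dec[i] = longest strictly decreasing subsequence starting at i:
i:      1  2  3  4  5  6  7  8  9 10 11 12 13 14 15 16
a[i]:  14 11  2  4  8  9  3  7  6  5 16 13  1 10 15 12
inc:    1  1  1  2  3  4  2  3  3  3  5  5  1  5  6  6
dec:    7  6  2  3  5  5  2  4  3  2  3  2  1  1  2  1
Best peak at i=6 (value 9): inc=4, dec=5, length 4+5−1 = 8.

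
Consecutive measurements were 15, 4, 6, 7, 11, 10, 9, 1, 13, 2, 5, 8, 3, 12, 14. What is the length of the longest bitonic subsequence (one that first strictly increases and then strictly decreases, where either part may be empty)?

8

inc[i] = longest strictly increasing subsequence ending at i; dec[i] = longest strictly decreasing subsequence starting at i:
i:      1  2  3  4  5  6  7  8  9 10 11 12 13 14 15
a[i]:  15  4  6  7 11 10  9  1 13  2  5  8  3 12 14
inc:    1  1  2  3  4  4  4  1  5  2  3  4  3  5  6
dec:    6  2  3  3  5  4  3  1  3  1  2  2  1  1  1
Best peak at i=5 (value 11): inc=4, dec=5, length 4+5−1 = 8.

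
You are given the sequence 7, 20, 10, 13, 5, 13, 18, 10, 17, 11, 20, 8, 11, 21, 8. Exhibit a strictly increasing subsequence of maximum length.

Patience tails give the LIS length; then backtrack through the dp parents:
7 → extends → [7]
20 → extends → [7, 20]
10 → replaces 20 → [7, 10]
13 → extends → [7, 10, 13]
5 → replaces 7 → [5, 10, 13]
13 → already a tail → [5, 10, 13]
18 → extends → [5, 10, 13, 18]
10 → already a tail → [5, 10, 13, 18]
17 → replaces 18 → [5, 10, 13, 17]
11 → replaces 13 → [5, 10, 11, 17]
20 → extends → [5, 10, 11, 17, 20]
8 → replaces 10 → [5, 8, 11, 17, 20]
11 → already a tail → [5, 8, 11, 17, 20]
21 → extends → [5, 8, 11, 17, 20, 21]
8 → already a tail → [5, 8, 11, 17, 20, 21]
Length 6; one witness is 7, 10, 13, 18, 20, 21.

7, 10, 13, 18, 20, 21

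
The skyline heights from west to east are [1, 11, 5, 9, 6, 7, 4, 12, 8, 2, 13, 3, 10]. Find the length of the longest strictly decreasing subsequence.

Let dp[i] be the longest strictly decreasing subsequence ending at i:
i:      1  2  3  4  5  6  7  8  9 10 11 12 13
a[i]:   1 11  5  9  6  7  4 12  8  2 13  3 10
dp:     1  1  2  2  3  3  4  1  3  5  1  5  2
Maximum is 5.

5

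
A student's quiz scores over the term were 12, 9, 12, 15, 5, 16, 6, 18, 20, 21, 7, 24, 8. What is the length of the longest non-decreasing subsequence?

8

Let dp[i] be the length of the longest such subsequence ending at index i:
i:      1  2  3  4  5  6  7  8  9 10 11 12 13
a[i]:  12  9 12 15  5 16  6 18 20 21  7 24  8
dp:     1  1  2  3  1  4  2  5  6  7  3  8  4
Maximum dp value is 8.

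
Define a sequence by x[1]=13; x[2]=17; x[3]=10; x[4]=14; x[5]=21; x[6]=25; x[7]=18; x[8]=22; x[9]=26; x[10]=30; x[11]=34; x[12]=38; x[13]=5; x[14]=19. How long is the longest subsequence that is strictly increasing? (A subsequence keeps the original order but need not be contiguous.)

8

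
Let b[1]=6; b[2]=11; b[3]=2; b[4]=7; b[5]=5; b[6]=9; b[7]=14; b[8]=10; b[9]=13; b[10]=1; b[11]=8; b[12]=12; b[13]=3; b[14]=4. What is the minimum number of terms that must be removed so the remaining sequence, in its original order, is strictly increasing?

9

Fewest deletions = n − (longest strictly increasing subsequence).
i:      1  2  3  4  5  6  7  8  9 10 11 12 13 14
b[i]:   6 11  2  7  5  9 14 10 13  1  8 12  3  4
dp:     1  2  1  2  2  3  4  4  5  1  3  5  2  3
max dp = 5, so deletions = 14 − 5 = 9.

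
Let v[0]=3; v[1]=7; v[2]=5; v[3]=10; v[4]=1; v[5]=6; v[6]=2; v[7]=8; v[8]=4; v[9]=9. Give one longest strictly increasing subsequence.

3, 5, 6, 8, 9

Patience tails give the LIS length; then backtrack through the dp parents:
3 → extends → [3]
7 → extends → [3, 7]
5 → replaces 7 → [3, 5]
10 → extends → [3, 5, 10]
1 → replaces 3 → [1, 5, 10]
6 → replaces 10 → [1, 5, 6]
2 → replaces 5 → [1, 2, 6]
8 → extends → [1, 2, 6, 8]
4 → replaces 6 → [1, 2, 4, 8]
9 → extends → [1, 2, 4, 8, 9]
Length 5; one witness is 3, 5, 6, 8, 9.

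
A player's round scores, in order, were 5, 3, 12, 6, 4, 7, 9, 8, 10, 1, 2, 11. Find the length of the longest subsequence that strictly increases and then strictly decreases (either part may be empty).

inc[i] = longest strictly increasing subsequence ending at i; dec[i] = longest strictly decreasing subsequence starting at i:
i:      1  2  3  4  5  6  7  8  9 10 11 12
a[i]:   5  3 12  6  4  7  9  8 10  1  2 11
inc:    1  1  2  2  2  3  4  4  5  1  2  6
dec:    3  2  4  3  2  2  3  2  2  1  1  1
Best peak at i=7 (value 9): inc=4, dec=3, length 4+3−1 = 6.

6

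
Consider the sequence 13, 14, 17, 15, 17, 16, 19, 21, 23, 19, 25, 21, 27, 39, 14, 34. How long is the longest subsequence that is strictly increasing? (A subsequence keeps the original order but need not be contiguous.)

10

Track the smallest tail for each achievable length (strict):
13 → extends → [13]
14 → extends → [13, 14]
17 → extends → [13, 14, 17]
15 → replaces 17 → [13, 14, 15]
17 → extends → [13, 14, 15, 17]
16 → replaces 17 → [13, 14, 15, 16]
19 → extends → [13, 14, 15, 16, 19]
21 → extends → [13, 14, 15, 16, 19, 21]
23 → extends → [13, 14, 15, 16, 19, 21, 23]
19 → already a tail → [13, 14, 15, 16, 19, 21, 23]
25 → extends → [13, 14, 15, 16, 19, 21, 23, 25]
21 → already a tail → [13, 14, 15, 16, 19, 21, 23, 25]
27 → extends → [13, 14, 15, 16, 19, 21, 23, 25, 27]
39 → extends → [13, 14, 15, 16, 19, 21, 23, 25, 27, 39]
14 → already a tail → [13, 14, 15, 16, 19, 21, 23, 25, 27, 39]
34 → replaces 39 → [13, 14, 15, 16, 19, 21, 23, 25, 27, 34]
Ten tails, so the longest strictly increasing subsequence has length 10 (e.g. 13, 14, 15, 17, 19, 21, 23, 25, 27, 39).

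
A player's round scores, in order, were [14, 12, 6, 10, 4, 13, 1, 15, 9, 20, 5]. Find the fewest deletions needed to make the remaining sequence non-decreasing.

6

Fewest deletions = n − (longest non-decreasing subsequence).
i:      1  2  3  4  5  6  7  8  9 10 11
a[i]:  14 12  6 10  4 13  1 15  9 20  5
dp:     1  1  1  2  1  3  1  4  2  5  2
max dp = 5, so deletions = 11 − 5 = 6.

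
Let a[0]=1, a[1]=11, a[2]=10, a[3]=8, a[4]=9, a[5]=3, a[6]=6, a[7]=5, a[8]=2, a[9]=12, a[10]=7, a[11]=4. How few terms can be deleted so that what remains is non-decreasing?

8

Fewest deletions = n − (longest non-decreasing subsequence).
Patience tails:
1 → extends → [1]
11 → extends → [1, 11]
10 → replaces 11 → [1, 10]
8 → replaces 10 → [1, 8]
9 → extends → [1, 8, 9]
3 → replaces 8 → [1, 3, 9]
6 → replaces 9 → [1, 3, 6]
5 → replaces 6 → [1, 3, 5]
2 → replaces 3 → [1, 2, 5]
12 → extends → [1, 2, 5, 12]
7 → replaces 12 → [1, 2, 5, 7]
4 → replaces 5 → [1, 2, 4, 7]
Longest non-decreasing subsequence has length 4, so deletions = 12 − 4 = 8.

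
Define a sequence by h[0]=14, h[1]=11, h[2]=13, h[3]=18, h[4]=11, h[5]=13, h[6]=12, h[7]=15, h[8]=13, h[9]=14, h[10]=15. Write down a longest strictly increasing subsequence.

Patience tails give the LIS length; then backtrack through the dp parents:
14 → extends → [14]
11 → replaces 14 → [11]
13 → extends → [11, 13]
18 → extends → [11, 13, 18]
11 → already a tail → [11, 13, 18]
13 → already a tail → [11, 13, 18]
12 → replaces 13 → [11, 12, 18]
15 → replaces 18 → [11, 12, 15]
13 → replaces 15 → [11, 12, 13]
14 → extends → [11, 12, 13, 14]
15 → extends → [11, 12, 13, 14, 15]
Length 5; one witness is 11, 12, 13, 14, 15.

11, 12, 13, 14, 15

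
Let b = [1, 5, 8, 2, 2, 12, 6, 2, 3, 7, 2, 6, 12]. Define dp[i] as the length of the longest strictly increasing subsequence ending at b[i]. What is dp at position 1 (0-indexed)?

2

dp[i] = 1 + max{dp[j] : j<i, b[j]<b[i]} (or 1 if no such j):
i:      0  1  2  3  4  5  6  7  8  9 10 11 12
b[i]:   1  5  8  2  2 12  6  2  3  7  2  6 12
dp:     1  2  3  2  2  4  3  2  3  4  2  4  5
At index 1 the value is 2.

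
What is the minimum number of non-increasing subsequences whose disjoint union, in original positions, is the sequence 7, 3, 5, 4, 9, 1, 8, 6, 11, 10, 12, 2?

Place each on the leftmost legal pile:
7 → new pile 1 (tops now [7])
3 → pile 1 (tops now [3])
5 → new pile 2 (tops now [3, 5])
4 → pile 2 (tops now [3, 4])
9 → new pile 3 (tops now [3, 4, 9])
1 → pile 1 (tops now [1, 4, 9])
8 → pile 3 (tops now [1, 4, 8])
6 → pile 3 (tops now [1, 4, 6])
11 → new pile 4 (tops now [1, 4, 6, 11])
10 → pile 4 (tops now [1, 4, 6, 10])
12 → new pile 5 (tops now [1, 4, 6, 10, 12])
2 → pile 2 (tops now [1, 2, 6, 10, 12])
Five piles.

5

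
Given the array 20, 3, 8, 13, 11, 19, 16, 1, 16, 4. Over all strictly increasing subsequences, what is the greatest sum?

Let S[i] be the best sum of a strictly increasing subsequence ending at i:
i:      1  2  3  4  5  6  7  8  9 10
a[i]:  20  3  8 13 11 19 16  1 16  4
S:     20  3 11 24 22 43 40  1 40  7
Maximum is 43 (e.g. 3 + 8 + 13 + 19).

43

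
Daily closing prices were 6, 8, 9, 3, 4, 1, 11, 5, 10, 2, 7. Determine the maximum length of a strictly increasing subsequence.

Let dp[i] be the length of the longest such subsequence ending at index i:
i:      1  2  3  4  5  6  7  8  9 10 11
a[i]:   6  8  9  3  4  1 11  5 10  2  7
dp:     1  2  3  1  2  1  4  3  4  2  4
Maximum dp value is 4.

4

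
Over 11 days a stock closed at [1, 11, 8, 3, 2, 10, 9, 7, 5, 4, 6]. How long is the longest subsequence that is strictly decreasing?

6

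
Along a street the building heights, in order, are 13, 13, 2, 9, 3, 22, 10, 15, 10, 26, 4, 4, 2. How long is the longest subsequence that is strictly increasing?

5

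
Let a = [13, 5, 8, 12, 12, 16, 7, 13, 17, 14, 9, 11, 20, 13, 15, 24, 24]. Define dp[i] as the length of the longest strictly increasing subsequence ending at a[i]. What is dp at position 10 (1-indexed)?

5

dp[i] = 1 + max{dp[j] : j<i, a[j]<a[i]} (or 1 if no such j):
i:      1  2  3  4  5  6  7  8  9 10 11 12 13 14 15 16 17
a[i]:  13  5  8 12 12 16  7 13 17 14  9 11 20 13 15 24 24
dp:     1  1  2  3  3  4  2  4  5  5  3  4  6  5  6  7  7
At index 10 the value is 5.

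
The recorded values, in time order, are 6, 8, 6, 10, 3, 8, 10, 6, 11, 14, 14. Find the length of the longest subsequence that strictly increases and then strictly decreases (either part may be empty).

inc[i] = longest strictly increasing subsequence ending at i; dec[i] = longest strictly decreasing subsequence starting at i:
i:      1  2  3  4  5  6  7  8  9 10 11
a[i]:   6  8  6 10  3  8 10  6 11 14 14
inc:    1  2  1  3  1  2  3  2  4  5  5
dec:    2  3  2  3  1  2  2  1  1  1  1
Best peak at i=4 (value 10): inc=3, dec=3, length 3+3−1 = 5.

5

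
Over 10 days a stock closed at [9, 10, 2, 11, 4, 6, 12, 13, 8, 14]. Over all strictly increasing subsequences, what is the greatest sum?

69

Let S[i] be the best sum of a strictly increasing subsequence ending at i:
i:      1  2  3  4  5  6  7  8  9 10
a[i]:   9 10  2 11  4  6 12 13  8 14
S:      9 19  2 30  6 12 42 55 20 69
Maximum is 69 (e.g. 9 + 10 + 11 + 12 + 13 + 14).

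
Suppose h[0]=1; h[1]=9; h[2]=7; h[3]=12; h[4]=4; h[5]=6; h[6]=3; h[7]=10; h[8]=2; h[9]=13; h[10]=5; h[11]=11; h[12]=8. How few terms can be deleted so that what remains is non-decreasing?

Fewest deletions = n − (longest non-decreasing subsequence).
Patience tails:
1 → extends → [1]
9 → extends → [1, 9]
7 → replaces 9 → [1, 7]
12 → extends → [1, 7, 12]
4 → replaces 7 → [1, 4, 12]
6 → replaces 12 → [1, 4, 6]
3 → replaces 4 → [1, 3, 6]
10 → extends → [1, 3, 6, 10]
2 → replaces 3 → [1, 2, 6, 10]
13 → extends → [1, 2, 6, 10, 13]
5 → replaces 6 → [1, 2, 5, 10, 13]
11 → replaces 13 → [1, 2, 5, 10, 11]
8 → replaces 10 → [1, 2, 5, 8, 11]
Longest non-decreasing subsequence has length 5, so deletions = 13 − 5 = 8.

8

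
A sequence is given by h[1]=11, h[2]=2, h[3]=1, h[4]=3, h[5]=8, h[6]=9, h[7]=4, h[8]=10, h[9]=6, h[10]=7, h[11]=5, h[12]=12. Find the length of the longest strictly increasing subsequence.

6

Let dp[i] be the length of the longest such subsequence ending at index i:
i:      1  2  3  4  5  6  7  8  9 10 11 12
h[i]:  11  2  1  3  8  9  4 10  6  7  5 12
dp:     1  1  1  2  3  4  3  5  4  5  4  6
Maximum dp value is 6.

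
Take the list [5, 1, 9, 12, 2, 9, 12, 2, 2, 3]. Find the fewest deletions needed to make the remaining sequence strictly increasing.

6

Fewest deletions = n − (longest strictly increasing subsequence).
i:      1  2  3  4  5  6  7  8  9 10
a[i]:   5  1  9 12  2  9 12  2  2  3
dp:     1  1  2  3  2  3  4  2  2  3
max dp = 4, so deletions = 10 − 4 = 6.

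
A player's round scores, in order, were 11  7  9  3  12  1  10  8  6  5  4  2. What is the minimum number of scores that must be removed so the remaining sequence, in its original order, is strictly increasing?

Fewest deletions = n − (longest strictly increasing subsequence).
Patience tails:
11 → extends → [11]
7 → replaces 11 → [7]
9 → extends → [7, 9]
3 → replaces 7 → [3, 9]
12 → extends → [3, 9, 12]
1 → replaces 3 → [1, 9, 12]
10 → replaces 12 → [1, 9, 10]
8 → replaces 9 → [1, 8, 10]
6 → replaces 8 → [1, 6, 10]
5 → replaces 6 → [1, 5, 10]
4 → replaces 5 → [1, 4, 10]
2 → replaces 4 → [1, 2, 10]
Longest strictly increasing subsequence has length 3, so deletions = 12 − 3 = 9.

9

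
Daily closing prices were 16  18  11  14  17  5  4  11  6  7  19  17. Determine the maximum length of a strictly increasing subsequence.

4

Track the smallest tail for each achievable length (strict):
16 → extends → [16]
18 → extends → [16, 18]
11 → replaces 16 → [11, 18]
14 → replaces 18 → [11, 14]
17 → extends → [11, 14, 17]
5 → replaces 11 → [5, 14, 17]
4 → replaces 5 → [4, 14, 17]
11 → replaces 14 → [4, 11, 17]
6 → replaces 11 → [4, 6, 17]
7 → replaces 17 → [4, 6, 7]
19 → extends → [4, 6, 7, 19]
17 → replaces 19 → [4, 6, 7, 17]
Four tails, so the longest strictly increasing subsequence has length 4 (e.g. 11, 14, 17, 19).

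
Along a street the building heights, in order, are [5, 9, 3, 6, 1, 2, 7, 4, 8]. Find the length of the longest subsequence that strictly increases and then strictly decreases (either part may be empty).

inc[i] = longest strictly increasing subsequence ending at i; dec[i] = longest strictly decreasing subsequence starting at i:
i:     1 2 3 4 5 6 7 8 9
a[i]:  5 9 3 6 1 2 7 4 8
inc:   1 2 1 2 1 2 3 3 4
dec:   3 3 2 2 1 1 2 1 1
Best peak at i=2 (value 9): inc=2, dec=3, length 2+3−1 = 4.

4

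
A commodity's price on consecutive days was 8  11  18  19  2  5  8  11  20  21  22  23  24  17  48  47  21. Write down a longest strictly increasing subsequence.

Patience tails give the LIS length; then backtrack through the dp parents:
8 → extends → [8]
11 → extends → [8, 11]
18 → extends → [8, 11, 18]
19 → extends → [8, 11, 18, 19]
2 → replaces 8 → [2, 11, 18, 19]
5 → replaces 11 → [2, 5, 18, 19]
8 → replaces 18 → [2, 5, 8, 19]
11 → replaces 19 → [2, 5, 8, 11]
20 → extends → [2, 5, 8, 11, 20]
21 → extends → [2, 5, 8, 11, 20, 21]
22 → extends → [2, 5, 8, 11, 20, 21, 22]
23 → extends → [2, 5, 8, 11, 20, 21, 22, 23]
24 → extends → [2, 5, 8, 11, 20, 21, 22, 23, 24]
17 → replaces 20 → [2, 5, 8, 11, 17, 21, 22, 23, 24]
48 → extends → [2, 5, 8, 11, 17, 21, 22, 23, 24, 48]
47 → replaces 48 → [2, 5, 8, 11, 17, 21, 22, 23, 24, 47]
21 → already a tail → [2, 5, 8, 11, 17, 21, 22, 23, 24, 47]
Length 10; one witness is 8, 11, 18, 19, 20, 21, 22, 23, 24, 48.

8, 11, 18, 19, 20, 21, 22, 23, 24, 48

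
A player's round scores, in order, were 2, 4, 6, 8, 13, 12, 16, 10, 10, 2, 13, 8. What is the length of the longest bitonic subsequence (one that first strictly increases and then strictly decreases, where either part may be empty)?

8

inc[i] = longest strictly increasing subsequence ending at i; dec[i] = longest strictly decreasing subsequence starting at i:
i:      1  2  3  4  5  6  7  8  9 10 11 12
a[i]:   2  4  6  8 13 12 16 10 10  2 13  8
inc:    1  2  3  4  5  5  6  5  5  1  6  4
dec:    1  2  2  2  4  3  3  2  2  1  2  1
Best peak at i=5 (value 13): inc=5, dec=4, length 5+4−1 = 8.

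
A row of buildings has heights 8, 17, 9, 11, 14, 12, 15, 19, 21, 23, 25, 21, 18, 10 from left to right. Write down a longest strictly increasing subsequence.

Patience tails give the LIS length; then backtrack through the dp parents:
8 → extends → [8]
17 → extends → [8, 17]
9 → replaces 17 → [8, 9]
11 → extends → [8, 9, 11]
14 → extends → [8, 9, 11, 14]
12 → replaces 14 → [8, 9, 11, 12]
15 → extends → [8, 9, 11, 12, 15]
19 → extends → [8, 9, 11, 12, 15, 19]
21 → extends → [8, 9, 11, 12, 15, 19, 21]
23 → extends → [8, 9, 11, 12, 15, 19, 21, 23]
25 → extends → [8, 9, 11, 12, 15, 19, 21, 23, 25]
21 → already a tail → [8, 9, 11, 12, 15, 19, 21, 23, 25]
18 → replaces 19 → [8, 9, 11, 12, 15, 18, 21, 23, 25]
10 → replaces 11 → [8, 9, 10, 12, 15, 18, 21, 23, 25]
Length 9; one witness is 8, 9, 11, 14, 15, 19, 21, 23, 25.

8, 9, 11, 14, 15, 19, 21, 23, 25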